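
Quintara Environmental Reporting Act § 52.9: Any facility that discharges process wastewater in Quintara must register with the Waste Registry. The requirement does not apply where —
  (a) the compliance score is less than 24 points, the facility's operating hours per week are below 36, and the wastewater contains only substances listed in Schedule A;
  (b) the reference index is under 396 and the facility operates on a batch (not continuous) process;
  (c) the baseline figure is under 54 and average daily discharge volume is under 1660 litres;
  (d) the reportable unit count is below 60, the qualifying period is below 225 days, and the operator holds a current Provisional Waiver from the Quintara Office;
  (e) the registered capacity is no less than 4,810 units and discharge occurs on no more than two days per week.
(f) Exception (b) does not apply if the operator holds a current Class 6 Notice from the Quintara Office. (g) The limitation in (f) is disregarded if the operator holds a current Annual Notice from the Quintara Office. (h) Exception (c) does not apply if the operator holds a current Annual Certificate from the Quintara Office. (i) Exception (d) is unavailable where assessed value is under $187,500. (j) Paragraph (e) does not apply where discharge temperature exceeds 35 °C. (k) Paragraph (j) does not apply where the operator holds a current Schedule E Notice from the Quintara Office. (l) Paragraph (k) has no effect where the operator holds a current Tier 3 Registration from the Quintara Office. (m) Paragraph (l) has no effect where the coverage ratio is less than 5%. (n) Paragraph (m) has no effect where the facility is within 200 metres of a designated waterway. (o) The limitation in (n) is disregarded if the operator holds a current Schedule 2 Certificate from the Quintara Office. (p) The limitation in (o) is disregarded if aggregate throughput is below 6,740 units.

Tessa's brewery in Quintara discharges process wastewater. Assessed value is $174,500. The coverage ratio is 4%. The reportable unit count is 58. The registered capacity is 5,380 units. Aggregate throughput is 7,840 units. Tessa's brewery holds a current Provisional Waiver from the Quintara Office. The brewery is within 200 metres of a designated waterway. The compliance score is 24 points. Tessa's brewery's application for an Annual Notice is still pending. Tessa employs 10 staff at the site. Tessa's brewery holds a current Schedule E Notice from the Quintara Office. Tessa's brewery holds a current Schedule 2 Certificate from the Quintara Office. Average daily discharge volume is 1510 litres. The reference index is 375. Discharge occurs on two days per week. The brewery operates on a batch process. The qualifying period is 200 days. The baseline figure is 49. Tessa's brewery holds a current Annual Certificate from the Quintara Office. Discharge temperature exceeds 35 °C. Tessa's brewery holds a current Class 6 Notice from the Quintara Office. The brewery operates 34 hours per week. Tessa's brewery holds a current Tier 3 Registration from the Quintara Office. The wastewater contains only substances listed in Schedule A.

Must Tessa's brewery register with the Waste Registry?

No — exception (e) applies; Tessa's brewery is not required to register with the Waste Registry.

Exception (a) requires that the compliance score is less than 24 points; but the compliance score is 24 points, not less than 24 points, so (a) is unavailable.
Exception (b)'s conditions are all satisfied: the reference index is 375, under the 396 limit; the facility operates on a batch process. But applying paragraphs (f)–(g): (f) operates against (b): a current Class 6 Notice is held. (g), which would lift (f), does not operate here — there is no Annual Notice in force. (b) is therefore removed.
All of (c)'s requirements are met (the baseline figure is 49, under the 54 limit; average daily discharge volume is 1510 litres, under the 1660 litres limit). But applying paragraph (h): (h) operates against (c): a current Annual Certificate is held. Exception (c) does not apply.
Exception (d): the reportable unit count is 58, below the 60 limit; the qualifying period is 200 days, below the 225 days limit; a current Provisional Waiver is held — every condition holds. But applying paragraph (i): (i) is triggered — assessed value is $174,500, under the $187,500 limit. Exception (d) does not apply.
Exception (e)'s conditions are all satisfied: the registered capacity is 5,380 units, meeting the 4,810 units threshold; discharge occurs on no more than two days per week. Under paragraphs (j)–(p): (j) would limit (e) — discharge temperature exceeds 35 °C — but (k) sets (j) aside: (k) is triggered — a current Schedule E Notice is held. (l) would limit (k) — a current Tier 3 Registration is held — but (m) sets (l) aside: (m) operates against (l): the coverage ratio is 4%, less than the 5% limit. (n) would limit (m) — the brewery is within 200 m of a designated waterway — but (o) sets (n) aside: (o) operates against (n): a current Schedule 2 Certificate is held. (p) does not operate here (aggregate throughput is 7,840 units, not below 6,740 units), so (o) stands. Exception (e) stands.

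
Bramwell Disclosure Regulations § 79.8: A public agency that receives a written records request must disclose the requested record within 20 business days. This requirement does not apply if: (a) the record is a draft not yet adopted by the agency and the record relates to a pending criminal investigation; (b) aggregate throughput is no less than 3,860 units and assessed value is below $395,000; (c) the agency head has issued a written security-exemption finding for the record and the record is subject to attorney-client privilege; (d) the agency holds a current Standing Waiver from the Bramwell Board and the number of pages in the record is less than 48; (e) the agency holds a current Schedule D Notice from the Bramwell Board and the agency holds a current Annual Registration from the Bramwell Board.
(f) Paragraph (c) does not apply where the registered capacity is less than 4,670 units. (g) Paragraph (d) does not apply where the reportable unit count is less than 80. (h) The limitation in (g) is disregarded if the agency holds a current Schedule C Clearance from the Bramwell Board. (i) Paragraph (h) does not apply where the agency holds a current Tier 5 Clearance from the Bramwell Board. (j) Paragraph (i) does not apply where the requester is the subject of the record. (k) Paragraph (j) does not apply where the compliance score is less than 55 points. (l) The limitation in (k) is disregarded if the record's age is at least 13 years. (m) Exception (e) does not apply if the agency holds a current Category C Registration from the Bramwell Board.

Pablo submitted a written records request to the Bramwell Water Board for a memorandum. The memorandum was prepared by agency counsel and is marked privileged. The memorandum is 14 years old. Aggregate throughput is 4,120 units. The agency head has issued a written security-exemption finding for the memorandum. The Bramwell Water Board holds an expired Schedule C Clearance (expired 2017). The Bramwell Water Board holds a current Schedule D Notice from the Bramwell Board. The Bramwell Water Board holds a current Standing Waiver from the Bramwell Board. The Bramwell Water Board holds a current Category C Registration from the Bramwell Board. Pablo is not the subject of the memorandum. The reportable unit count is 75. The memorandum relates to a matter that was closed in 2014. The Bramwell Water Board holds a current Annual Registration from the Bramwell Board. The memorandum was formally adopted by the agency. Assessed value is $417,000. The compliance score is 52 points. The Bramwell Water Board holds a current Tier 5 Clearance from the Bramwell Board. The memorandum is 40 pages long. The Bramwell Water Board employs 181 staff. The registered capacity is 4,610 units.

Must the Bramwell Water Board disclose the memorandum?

Exception (a) requires that the record is a draft not yet adopted by the agency; but the memorandum has been formally adopted, so (a) is unavailable.
Exception (b) requires that assessed value is below $395,000; but assessed value is $417,000, not below $395,000, so (b) is unavailable.
Exception (c)'s conditions are all satisfied: a written security-exemption finding has been issued; the memorandum is privileged. But: (f) is engaged — the registered capacity is 4,610 units, less than the 4,670 units limit. So (c) is unavailable.
Exception (d) is satisfied on its face — a current Standing Waiver is held; the number of pages in the record is 40, less than the 48 limit. But applying paragraphs (g)–(l): (g) applies — the reportable unit count is 75, less than the 80 limit. (h), which would lift (g), is not engaged — the Schedule C Clearance is not current. Exception (d) does not apply.
All of (e)'s requirements are met (a current Schedule D Notice is held; a current Annual Registration is held). However, paragraph (m) must be considered: (m) is engaged — a current Category C Registration is held. So (e) is unavailable.
No exception is made out. the Bramwell Water Board falls within the general rule.

Yes — the Bramwell Water Board must disclose the memorandum.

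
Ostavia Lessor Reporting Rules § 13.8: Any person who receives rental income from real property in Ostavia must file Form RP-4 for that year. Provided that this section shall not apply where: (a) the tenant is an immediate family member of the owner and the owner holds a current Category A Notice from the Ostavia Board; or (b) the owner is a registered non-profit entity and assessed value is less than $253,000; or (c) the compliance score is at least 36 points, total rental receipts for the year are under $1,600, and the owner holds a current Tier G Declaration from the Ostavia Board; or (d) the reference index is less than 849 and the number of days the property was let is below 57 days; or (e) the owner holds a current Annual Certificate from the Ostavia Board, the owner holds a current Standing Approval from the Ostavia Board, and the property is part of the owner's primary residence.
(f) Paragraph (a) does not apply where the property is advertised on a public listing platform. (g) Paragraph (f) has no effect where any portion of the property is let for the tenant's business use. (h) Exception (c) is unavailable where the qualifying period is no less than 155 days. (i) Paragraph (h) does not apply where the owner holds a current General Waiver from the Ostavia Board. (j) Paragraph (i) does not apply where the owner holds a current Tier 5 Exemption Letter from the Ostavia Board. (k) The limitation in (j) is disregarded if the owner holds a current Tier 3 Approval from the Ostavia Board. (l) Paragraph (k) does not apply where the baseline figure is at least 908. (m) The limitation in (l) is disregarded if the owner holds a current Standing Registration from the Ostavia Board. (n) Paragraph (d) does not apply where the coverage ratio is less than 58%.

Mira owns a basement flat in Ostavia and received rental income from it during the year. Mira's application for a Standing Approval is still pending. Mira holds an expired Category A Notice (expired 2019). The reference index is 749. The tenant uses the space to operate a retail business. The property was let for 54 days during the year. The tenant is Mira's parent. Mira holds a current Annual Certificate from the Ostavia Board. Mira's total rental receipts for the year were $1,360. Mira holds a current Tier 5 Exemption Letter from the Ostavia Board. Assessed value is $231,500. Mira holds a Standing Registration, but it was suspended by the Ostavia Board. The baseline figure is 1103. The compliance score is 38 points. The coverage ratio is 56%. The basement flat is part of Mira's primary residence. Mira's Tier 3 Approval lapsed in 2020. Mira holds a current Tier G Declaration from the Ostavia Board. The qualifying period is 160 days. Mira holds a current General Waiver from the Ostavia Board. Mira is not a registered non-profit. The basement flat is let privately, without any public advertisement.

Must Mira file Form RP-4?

Yes — Mira must file Form RP-4.

Exception (a) requires that the owner holds a current Category A Notice from the Ostavia Board; but no current Category A Notice is held, so (a) is unavailable.
Exception (b) requires that the owner is a registered non-profit entity; but Mira is not a registered non-profit, so (b) is unavailable.
All of (c)'s requirements are met (the compliance score is 38 points, meeting the 36 points threshold; total rental receipts for the year are $1,360, under the $1,600 limit; a current Tier G Declaration is held). But: (h) operates against (c): the qualifying period is 160 days, meeting the 155 days threshold. (i) is engaged (a current General Waiver is held), but is itself disapplied by (j): (j) operates against (i): a current Tier 5 Exemption Letter is held. (k) is not engaged (the Tier 3 Approval is not current), so (j) stands. Exception (c) does not apply.
All of (d)'s requirements are met (the reference index is 749, less than the 849 limit; the number of days the property was let is 54 days, below the 57 days limit). Turning to paragraph (n): (n) operates against (d): the coverage ratio is 56%, less than the 58% limit. Exception (d) does not apply.
Exception (e) requires that the owner holds a current Standing Approval from the Ostavia Board; but there is no Standing Approval in force, so (e) is unavailable.
No exception is made out. Mira falls within the general rule.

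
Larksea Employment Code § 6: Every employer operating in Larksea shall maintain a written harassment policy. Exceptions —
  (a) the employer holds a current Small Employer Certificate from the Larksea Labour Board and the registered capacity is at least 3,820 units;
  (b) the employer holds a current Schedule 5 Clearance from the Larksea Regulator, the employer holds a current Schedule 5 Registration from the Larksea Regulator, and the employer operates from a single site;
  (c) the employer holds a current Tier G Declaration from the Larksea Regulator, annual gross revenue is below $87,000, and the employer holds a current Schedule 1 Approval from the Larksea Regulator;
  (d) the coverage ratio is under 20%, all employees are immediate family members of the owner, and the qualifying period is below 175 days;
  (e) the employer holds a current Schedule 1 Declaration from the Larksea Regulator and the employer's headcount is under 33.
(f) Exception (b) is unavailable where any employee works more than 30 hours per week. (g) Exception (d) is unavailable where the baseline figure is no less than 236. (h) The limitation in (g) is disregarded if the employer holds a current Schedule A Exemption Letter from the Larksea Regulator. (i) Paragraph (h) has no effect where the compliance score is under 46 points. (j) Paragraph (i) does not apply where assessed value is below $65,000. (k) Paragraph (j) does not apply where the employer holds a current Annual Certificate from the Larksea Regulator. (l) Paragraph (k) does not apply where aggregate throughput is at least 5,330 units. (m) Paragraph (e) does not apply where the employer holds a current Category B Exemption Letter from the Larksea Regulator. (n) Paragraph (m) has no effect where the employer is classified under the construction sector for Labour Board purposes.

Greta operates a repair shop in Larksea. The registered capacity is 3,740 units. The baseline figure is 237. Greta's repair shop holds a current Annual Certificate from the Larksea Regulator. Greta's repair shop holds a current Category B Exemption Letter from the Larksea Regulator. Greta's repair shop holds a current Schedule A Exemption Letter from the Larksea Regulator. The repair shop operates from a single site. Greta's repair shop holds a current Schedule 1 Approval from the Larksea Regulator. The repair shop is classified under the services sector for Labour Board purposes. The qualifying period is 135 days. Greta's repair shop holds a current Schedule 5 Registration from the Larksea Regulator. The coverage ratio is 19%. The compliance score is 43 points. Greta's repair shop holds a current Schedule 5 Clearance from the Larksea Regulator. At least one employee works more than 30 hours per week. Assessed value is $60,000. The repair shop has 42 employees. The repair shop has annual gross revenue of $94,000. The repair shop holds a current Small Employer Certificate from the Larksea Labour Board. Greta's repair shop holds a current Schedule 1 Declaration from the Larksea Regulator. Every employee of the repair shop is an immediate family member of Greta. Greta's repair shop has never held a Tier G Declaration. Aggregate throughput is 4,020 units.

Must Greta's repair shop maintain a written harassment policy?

Yes — Greta's repair shop must maintain a written harassment policy.

Exception (a) does not apply: the registered capacity is 3,740 units, short of 3,820 units.
Exception (b)'s conditions are all satisfied: a current Schedule 5 Clearance is held; a current Schedule 5 Registration is held; the employer operates from a single site. However, paragraph (f) must be considered: (f) operates — at least one employee exceeds 30 hours/week. So (b) is unavailable.
Exception (c) fails — there is no Tier G Declaration in force.
Exception (d)'s conditions are all satisfied: the coverage ratio is 19%, under the 20% limit; every employee is an immediate family member; the qualifying period is 135 days, below the 175 days limit. However, paragraphs (g)–(l) must be considered: (g) is triggered — the baseline figure is 237, meeting the 236 threshold. (h) would limit (g) — a current Schedule A Exemption Letter is held — but (i) sets (h) aside: (i) operates against (h): the compliance score is 43 points, under the 46 points limit. (j) operates (assessed value is $60,000, below the $65,000 limit), but yields to (k): (k) is engaged — a current Annual Certificate is held. (l) is not triggered (aggregate throughput is 4,020 units, short of 5,330 units), so (k) stands. Exception (d) does not apply.
Exception (e) does not apply: the employer's headcount is 42, not under 33.
No exception applies. The general rule governs.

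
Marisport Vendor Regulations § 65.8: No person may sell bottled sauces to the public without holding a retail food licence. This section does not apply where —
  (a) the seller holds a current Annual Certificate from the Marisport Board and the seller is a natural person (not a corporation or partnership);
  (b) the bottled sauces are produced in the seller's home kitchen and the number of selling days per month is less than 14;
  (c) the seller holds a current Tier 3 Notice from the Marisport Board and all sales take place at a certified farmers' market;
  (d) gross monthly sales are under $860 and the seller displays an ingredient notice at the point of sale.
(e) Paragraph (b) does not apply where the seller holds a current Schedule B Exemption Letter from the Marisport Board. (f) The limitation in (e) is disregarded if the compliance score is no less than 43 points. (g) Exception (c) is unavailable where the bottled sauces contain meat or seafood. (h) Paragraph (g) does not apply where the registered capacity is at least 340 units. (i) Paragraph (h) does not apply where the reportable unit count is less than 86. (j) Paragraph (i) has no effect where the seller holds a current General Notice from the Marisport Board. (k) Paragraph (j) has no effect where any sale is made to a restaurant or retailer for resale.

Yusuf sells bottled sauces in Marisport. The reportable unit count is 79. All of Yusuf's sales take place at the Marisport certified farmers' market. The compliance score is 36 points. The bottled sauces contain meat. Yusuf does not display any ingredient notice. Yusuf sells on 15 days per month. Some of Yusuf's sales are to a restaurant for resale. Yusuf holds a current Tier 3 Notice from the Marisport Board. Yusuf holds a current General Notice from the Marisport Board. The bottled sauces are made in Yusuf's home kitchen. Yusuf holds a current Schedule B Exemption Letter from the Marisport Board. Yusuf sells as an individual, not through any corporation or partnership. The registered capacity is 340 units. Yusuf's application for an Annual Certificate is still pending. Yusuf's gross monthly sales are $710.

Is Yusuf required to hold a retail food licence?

Yes — Yusuf must hold a retail food licence.

Exception (a) fails — the Annual Certificate is not current.
Exception (b) fails — the number of selling days per month is 15, not less than 14.
Exception (c): a current Tier 3 Notice is held; all sales are at a certified farmers' market — every condition holds. However, paragraphs (g)–(k) must be considered: (g) operates against (c): the bottled sauces contain meat. (h) would limit (g) — the registered capacity is 340 units, meeting the 340 units threshold — but (i) sets (h) aside: (i) applies — the reportable unit count is 79, less than the 86 limit. (j) would limit (i) — a current General Notice is held — but (k) sets (j) aside: (k) operates — some sales are to a restaurant for resale. Exception (c) does not apply.
Exception (d) requires that the seller displays an ingredient notice at the point of sale; but no ingredient notice is displayed, so (d) is unavailable.
Every exception is unavailable, so the rule governs.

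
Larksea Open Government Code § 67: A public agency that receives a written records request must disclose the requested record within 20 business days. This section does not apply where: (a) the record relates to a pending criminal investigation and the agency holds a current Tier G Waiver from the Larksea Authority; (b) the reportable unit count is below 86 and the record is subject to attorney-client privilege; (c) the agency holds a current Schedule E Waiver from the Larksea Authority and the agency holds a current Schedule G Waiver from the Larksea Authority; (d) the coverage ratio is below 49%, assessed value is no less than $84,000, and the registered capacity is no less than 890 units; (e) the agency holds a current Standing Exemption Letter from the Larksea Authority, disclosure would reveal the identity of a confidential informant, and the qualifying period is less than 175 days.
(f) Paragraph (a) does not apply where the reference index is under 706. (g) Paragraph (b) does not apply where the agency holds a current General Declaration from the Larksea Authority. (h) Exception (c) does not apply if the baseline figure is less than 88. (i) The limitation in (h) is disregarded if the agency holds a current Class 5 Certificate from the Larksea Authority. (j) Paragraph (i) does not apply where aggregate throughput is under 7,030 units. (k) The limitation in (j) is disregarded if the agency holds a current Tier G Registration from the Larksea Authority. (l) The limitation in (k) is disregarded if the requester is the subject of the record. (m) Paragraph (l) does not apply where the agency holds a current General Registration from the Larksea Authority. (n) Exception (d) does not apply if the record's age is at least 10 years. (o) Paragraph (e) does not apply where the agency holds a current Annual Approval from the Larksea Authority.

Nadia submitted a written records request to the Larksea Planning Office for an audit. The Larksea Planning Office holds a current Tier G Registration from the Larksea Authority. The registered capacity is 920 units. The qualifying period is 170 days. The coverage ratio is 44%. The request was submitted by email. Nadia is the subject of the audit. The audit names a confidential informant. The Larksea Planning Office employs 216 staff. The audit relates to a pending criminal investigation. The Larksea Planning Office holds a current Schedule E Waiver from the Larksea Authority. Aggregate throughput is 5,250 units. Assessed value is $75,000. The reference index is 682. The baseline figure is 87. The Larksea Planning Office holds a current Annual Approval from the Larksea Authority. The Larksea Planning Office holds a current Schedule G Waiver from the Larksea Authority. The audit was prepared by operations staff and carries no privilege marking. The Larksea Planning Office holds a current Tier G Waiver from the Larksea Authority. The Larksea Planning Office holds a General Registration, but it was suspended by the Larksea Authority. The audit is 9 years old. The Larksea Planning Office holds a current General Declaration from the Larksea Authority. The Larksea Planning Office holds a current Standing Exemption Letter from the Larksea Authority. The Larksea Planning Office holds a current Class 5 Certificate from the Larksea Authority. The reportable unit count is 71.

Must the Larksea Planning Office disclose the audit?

All of (a)'s requirements are met (the audit relates to a pending investigation; a current Tier G Waiver is held). Turning to paragraph (f): (f) is triggered — the reference index is 682, under the 706 limit. So (a) is unavailable.
Exception (b) requires that the record is subject to attorney-client privilege; but the audit carries no privilege marking, so (b) is unavailable.
Exception (c) is satisfied on its face — a current Schedule E Waiver is held; a current Schedule G Waiver is held. However, paragraphs (h)–(m) must be considered: (h) operates against (c): the baseline figure is 87, less than the 88 limit. (i) applies (a current Class 5 Certificate is held), but is displaced by (j): (j) operates against (i): aggregate throughput is 5,250 units, under the 7,030 units limit. (k) would limit (j) — a current Tier G Registration is held — but (l) sets (k) aside: (l) operates — Nadia is the subject of the audit. (m) is not triggered (no current General Registration is held), so (l) stands. Exception (c) does not apply.
Exception (d) requires that assessed value is no less than $84,000; but assessed value is $75,000, short of $84,000, so (d) is unavailable.
Exception (e): a current Standing Exemption Letter is held; the audit names a confidential informant; the qualifying period is 170 days, less than the 175 days limit — every condition holds. But applying paragraph (o): (o) operates against (e): a current Annual Approval is held. So (e) is unavailable.
No exception applies. The general rule governs.

Yes — the Larksea Planning Office must disclose the audit.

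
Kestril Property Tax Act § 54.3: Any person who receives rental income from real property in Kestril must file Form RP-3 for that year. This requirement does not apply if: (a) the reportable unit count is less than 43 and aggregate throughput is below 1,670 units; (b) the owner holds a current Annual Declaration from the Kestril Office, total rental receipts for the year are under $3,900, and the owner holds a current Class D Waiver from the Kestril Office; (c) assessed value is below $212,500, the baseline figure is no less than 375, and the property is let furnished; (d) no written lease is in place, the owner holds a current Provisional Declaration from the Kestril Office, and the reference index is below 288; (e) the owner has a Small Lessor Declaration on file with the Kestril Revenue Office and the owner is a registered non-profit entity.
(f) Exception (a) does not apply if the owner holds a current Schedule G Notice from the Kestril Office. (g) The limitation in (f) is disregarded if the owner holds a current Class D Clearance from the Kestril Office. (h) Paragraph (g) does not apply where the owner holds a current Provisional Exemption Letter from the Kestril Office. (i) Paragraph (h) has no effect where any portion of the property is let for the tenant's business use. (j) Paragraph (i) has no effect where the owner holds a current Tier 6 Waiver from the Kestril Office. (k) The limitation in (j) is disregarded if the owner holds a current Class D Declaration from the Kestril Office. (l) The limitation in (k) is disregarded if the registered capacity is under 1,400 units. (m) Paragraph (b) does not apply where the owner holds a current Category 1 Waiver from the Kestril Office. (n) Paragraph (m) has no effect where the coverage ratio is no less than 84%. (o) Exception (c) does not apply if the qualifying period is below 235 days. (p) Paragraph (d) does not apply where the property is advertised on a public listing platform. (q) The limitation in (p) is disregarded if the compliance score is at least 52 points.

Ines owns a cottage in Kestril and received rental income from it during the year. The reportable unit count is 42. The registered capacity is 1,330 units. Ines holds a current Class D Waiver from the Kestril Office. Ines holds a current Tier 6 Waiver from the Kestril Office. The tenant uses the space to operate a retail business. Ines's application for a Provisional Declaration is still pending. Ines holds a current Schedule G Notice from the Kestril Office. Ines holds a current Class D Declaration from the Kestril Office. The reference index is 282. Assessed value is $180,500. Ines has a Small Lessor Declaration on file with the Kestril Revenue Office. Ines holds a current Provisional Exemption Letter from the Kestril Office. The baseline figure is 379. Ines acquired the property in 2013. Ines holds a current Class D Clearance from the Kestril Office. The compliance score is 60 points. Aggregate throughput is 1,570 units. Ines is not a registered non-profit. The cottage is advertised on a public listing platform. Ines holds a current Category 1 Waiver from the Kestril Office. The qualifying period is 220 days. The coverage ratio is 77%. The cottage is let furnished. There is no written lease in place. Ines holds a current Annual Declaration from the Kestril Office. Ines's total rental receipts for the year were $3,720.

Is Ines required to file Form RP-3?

Yes — Ines must file Form RP-3.

All of (a)'s requirements are met (the reportable unit count is 42, less than the 43 limit; aggregate throughput is 1,570 units, below the 1,670 units limit). But applying paragraphs (f)–(l): (f) operates — a current Schedule G Notice is held. (g) would limit (f) — a current Class D Clearance is held — but (h) sets (g) aside: (h) operates — a current Provisional Exemption Letter is held. (i) is triggered (the space is let for business use), but yields to (j): (j) operates against (i): a current Tier 6 Waiver is held. (k) applies (a current Class D Declaration is held), but yields to (l): (l) is triggered — the registered capacity is 1,330 units, under the 1,400 units limit. So (a) is unavailable.
All of (b)'s requirements are met (a current Annual Declaration is held; total rental receipts for the year are $3,720, under the $3,900 limit; a current Class D Waiver is held). But: (m) operates against (b): a current Category 1 Waiver is held. (n) does not operate here (the coverage ratio is 77%, short of 84%), so (m) stands. Exception (b) does not apply.
Exception (c)'s conditions are all satisfied: assessed value is $180,500, below the $212,500 limit; the baseline figure is 379, meeting the 375 threshold; the property is let furnished. Turning to paragraph (o): (o) operates against (c): the qualifying period is 220 days, below the 235 days limit. Exception (c) does not apply.
Exception (d) does not apply: the Provisional Declaration is not current.
Exception (e) does not apply: Ines is not a registered non-profit.
Every exception is unavailable, so the rule governs.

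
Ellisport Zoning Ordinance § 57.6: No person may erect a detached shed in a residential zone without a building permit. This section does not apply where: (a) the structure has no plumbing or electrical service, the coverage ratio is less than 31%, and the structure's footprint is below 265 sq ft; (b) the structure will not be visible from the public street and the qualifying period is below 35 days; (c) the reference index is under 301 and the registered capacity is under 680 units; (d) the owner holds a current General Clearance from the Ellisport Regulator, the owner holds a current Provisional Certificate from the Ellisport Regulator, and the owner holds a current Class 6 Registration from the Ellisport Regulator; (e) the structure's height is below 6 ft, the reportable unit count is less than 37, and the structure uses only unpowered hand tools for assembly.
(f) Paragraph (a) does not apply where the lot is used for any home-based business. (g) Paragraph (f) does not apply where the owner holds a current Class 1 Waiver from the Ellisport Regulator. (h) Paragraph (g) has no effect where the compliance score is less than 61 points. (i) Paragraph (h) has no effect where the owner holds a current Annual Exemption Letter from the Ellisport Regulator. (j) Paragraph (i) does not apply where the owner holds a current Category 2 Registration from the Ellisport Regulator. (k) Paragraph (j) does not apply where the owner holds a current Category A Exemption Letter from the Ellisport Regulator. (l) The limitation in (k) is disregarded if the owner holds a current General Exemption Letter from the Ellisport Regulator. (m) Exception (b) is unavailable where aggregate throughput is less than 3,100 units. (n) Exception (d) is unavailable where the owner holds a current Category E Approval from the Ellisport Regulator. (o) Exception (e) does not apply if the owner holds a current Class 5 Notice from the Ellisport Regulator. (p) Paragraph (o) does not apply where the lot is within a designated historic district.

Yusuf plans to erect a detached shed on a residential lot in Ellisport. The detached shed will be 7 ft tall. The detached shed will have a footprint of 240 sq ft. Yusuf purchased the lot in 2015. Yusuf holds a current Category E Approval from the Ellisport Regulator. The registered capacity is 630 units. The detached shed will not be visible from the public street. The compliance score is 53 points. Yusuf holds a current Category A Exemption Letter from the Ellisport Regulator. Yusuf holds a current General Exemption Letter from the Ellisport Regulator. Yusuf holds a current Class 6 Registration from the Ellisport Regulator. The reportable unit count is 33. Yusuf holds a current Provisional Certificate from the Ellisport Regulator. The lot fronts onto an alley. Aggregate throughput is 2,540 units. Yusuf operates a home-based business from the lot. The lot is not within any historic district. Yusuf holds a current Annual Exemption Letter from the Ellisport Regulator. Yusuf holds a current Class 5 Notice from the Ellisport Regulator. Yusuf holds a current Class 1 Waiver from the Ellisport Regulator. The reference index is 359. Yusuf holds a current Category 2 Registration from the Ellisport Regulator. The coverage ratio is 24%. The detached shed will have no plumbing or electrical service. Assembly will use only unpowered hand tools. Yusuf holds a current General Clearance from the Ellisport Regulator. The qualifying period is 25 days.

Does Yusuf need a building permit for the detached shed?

Exception (a) is satisfied on its face — there is no plumbing or electrical service; the coverage ratio is 24%, less than the 31% limit; the structure's footprint is 240 sq ft, below the 265 sq ft limit. But: (f) is engaged — a home-based business operates on the lot. (g) is engaged (a current Class 1 Waiver is held), but is displaced by (h): (h) operates against (g): the compliance score is 53 points, less than the 61 points limit. (i) would limit (h) — a current Annual Exemption Letter is held — but (j) sets (i) aside: (j) operates against (i): a current Category 2 Registration is held. (k) is engaged (a current Category A Exemption Letter is held), but yields to (l): (l) applies — a current General Exemption Letter is held. So (a) is unavailable.
Exception (b)'s conditions are all satisfied: the structure will not be visible from the street; the qualifying period is 25 days, below the 35 days limit. However, paragraph (m) must be considered: (m) operates against (b): aggregate throughput is 2,540 units, less than the 3,100 units limit. Exception (b) does not apply.
Exception (c) fails — the reference index is 359, not under 301.
All of (d)'s requirements are met (a current General Clearance is held; a current Provisional Certificate is held; a current Class 6 Registration is held). Turning to paragraph (n): (n) operates against (d): a current Category E Approval is held. Exception (d) does not apply.
Exception (e) fails — the structure's height is 7 ft, not below 6 ft.
No exception applies. The general rule governs.

Yes — Yusuf must obtain a building permit.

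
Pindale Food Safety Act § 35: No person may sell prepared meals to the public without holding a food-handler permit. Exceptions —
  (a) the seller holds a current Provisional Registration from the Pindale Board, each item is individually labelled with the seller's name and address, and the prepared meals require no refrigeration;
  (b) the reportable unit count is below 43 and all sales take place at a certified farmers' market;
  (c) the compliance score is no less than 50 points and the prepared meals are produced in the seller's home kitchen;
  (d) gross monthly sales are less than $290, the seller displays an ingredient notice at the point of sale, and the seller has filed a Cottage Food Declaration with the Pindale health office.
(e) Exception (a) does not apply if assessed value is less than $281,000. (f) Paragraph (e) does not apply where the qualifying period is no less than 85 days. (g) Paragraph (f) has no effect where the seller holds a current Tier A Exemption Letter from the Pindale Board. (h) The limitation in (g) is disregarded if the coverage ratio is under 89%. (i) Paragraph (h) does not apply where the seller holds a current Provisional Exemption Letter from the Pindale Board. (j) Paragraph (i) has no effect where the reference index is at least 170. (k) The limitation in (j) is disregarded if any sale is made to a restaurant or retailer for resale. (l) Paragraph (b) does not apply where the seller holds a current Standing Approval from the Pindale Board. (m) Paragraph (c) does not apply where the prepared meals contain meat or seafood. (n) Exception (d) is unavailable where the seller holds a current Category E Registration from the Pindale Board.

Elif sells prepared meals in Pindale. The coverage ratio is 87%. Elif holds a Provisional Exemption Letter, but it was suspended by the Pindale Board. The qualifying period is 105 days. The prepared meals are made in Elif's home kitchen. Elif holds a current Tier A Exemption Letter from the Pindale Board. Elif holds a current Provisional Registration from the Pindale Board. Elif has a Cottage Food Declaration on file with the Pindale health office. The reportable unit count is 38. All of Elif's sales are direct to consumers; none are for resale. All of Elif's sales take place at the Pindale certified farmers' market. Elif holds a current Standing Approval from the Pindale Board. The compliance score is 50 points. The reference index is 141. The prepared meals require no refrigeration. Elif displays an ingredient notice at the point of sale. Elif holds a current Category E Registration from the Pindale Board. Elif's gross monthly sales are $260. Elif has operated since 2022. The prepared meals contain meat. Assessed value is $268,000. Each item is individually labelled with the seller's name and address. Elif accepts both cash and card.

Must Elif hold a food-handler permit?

All of (a)'s requirements are met (a current Provisional Registration is held; items are individually labelled; the prepared meals are shelf-stable). As to paragraphs (e)–(k): (e) would limit (a) — assessed value is $268,000, less than the $281,000 limit — but (f) sets (e) aside: (f) operates against (e): the qualifying period is 105 days, meeting the 85 days threshold. (g) operates (a current Tier A Exemption Letter is held), but is itself disapplied by (h): (h) operates against (g): the coverage ratio is 87%, under the 89% limit. (i) is not engaged (no current Provisional Exemption Letter is held), so (h) stands. Exception (a) stands.
Exception (b)'s conditions are all satisfied: the reportable unit count is 38, below the 43 limit; all sales are at a certified farmers' market. But: (l) operates against (b): a current Standing Approval is held. So (b) is unavailable.
Exception (c)'s conditions are all satisfied: the compliance score is 50 points, meeting the 50 points threshold; the prepared meals are home-kitchen produced. However, paragraph (m) must be considered: (m) is engaged — the prepared meals contain meat. Exception (c) does not apply.
Exception (d): gross monthly sales are $260, less than the $290 limit; an ingredient notice is displayed; a Cottage Food Declaration is on file — every condition holds. But applying paragraph (n): (n) operates — a current Category E Registration is held. (d) is therefore removed.

No — exception (a) applies; Elif is not required to hold a food-handler permit.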